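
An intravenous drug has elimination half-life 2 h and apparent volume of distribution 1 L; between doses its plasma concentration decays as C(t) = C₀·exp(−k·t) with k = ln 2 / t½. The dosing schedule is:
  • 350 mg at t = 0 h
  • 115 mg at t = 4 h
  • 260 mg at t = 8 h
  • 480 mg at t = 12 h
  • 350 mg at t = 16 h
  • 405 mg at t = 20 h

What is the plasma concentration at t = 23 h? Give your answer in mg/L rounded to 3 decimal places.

186.448 mg/L

k = ln 2 / 2 = 0.34657 per h
Dose 1 (350 mg at t=0 h): 350·exp(−0.34657·23) = 0.121 mg/L
Dose 2 (115 mg at t=4 h): 115·exp(−0.34657·19) = 0.159 mg/L
Dose 3 (260 mg at t=8 h): 260·exp(−0.34657·15) = 1.436 mg/L
Dose 4 (480 mg at t=12 h): 480·exp(−0.34657·11) = 10.607 mg/L
Dose 5 (350 mg at t=16 h): 350·exp(−0.34657·7) = 30.936 mg/L
Dose 6 (405 mg at t=20 h): 405·exp(−0.34657·3) = 143.189 mg/L
C(23) = 0.121 + 0.159 + 1.436 + 10.607 + 30.936 + 143.189 = 186.448 mg/L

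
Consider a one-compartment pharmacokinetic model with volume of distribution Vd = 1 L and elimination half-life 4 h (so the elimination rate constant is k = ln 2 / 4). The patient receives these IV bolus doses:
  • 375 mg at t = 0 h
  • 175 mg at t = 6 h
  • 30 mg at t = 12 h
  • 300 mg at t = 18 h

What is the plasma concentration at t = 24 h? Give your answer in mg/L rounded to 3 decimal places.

123.409 mg/L

k = ln 2 / 4 = 0.17329 per h
Dose 1 (375 mg at t=0 h): 375·exp(−0.17329·24) = 5.859 mg/L
Dose 2 (175 mg at t=6 h): 175·exp(−0.17329·18) = 7.734 mg/L
Dose 3 (30 mg at t=12 h): 30·exp(−0.17329·12) = 3.750 mg/L
Dose 4 (300 mg at t=18 h): 300·exp(−0.17329·6) = 106.066 mg/L
C(24) = 5.859 + 7.734 + 3.750 + 106.066 = 123.409 mg/L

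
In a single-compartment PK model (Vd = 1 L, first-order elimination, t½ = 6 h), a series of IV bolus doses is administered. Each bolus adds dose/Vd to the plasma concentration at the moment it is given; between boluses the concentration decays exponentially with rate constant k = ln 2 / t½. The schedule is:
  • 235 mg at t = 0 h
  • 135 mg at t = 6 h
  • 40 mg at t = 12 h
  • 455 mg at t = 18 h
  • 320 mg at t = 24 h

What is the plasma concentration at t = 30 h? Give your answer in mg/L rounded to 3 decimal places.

294.531 mg/L

k = ln 2 / 6 = 0.11552 per h
Dose 1 (235 mg at t=0 h): 235·exp(−0.11552·30) = 7.344 mg/L
Dose 2 (135 mg at t=6 h): 135·exp(−0.11552·24) = 8.438 mg/L
Dose 3 (40 mg at t=12 h): 40·exp(−0.11552·18) = 5.000 mg/L
Dose 4 (455 mg at t=18 h): 455·exp(−0.11552·12) = 113.750 mg/L
Dose 5 (320 mg at t=24 h): 320·exp(−0.11552·6) = 160.000 mg/L
C(30) = 7.344 + 8.438 + 5.000 + 113.750 + 160.000 = 294.531 mg/L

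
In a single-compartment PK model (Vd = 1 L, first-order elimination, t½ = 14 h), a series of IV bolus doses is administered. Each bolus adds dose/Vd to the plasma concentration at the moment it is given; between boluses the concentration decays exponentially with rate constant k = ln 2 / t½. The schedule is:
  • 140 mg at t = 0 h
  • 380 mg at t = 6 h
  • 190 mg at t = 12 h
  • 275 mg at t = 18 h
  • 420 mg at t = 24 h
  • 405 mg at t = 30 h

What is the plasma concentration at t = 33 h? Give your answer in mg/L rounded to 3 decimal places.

k = ln 2 / 14 = 0.04951 per h
Dose 1 (140 mg at t=0 h): 140·exp(−0.04951·33) = 27.325 mg/L
Dose 2 (380 mg at t=6 h): 380·exp(−0.04951·27) = 99.822 mg/L
Dose 3 (190 mg at t=12 h): 190·exp(−0.04951·21) = 67.175 mg/L
Dose 4 (275 mg at t=18 h): 275·exp(−0.04951·15) = 130.858 mg/L
Dose 5 (420 mg at t=24 h): 420·exp(−0.04951·9) = 268.986 mg/L
Dose 6 (405 mg at t=30 h): 405·exp(−0.04951·3) = 349.099 mg/L
C(33) = 27.325 + 99.822 + 67.175 + 130.858 + 268.986 + 349.099 = 943.265 mg/L

943.265 mg/L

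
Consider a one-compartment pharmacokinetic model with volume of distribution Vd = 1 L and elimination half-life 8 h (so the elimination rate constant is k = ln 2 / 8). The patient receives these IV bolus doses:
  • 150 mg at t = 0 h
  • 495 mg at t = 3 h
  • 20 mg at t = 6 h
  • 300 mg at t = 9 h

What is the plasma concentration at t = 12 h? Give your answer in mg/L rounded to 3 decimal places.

k = ln 2 / 8 = 0.08664 per h
Dose 1 (150 mg at t=0 h): 150·exp(−0.08664·12) = 53.033 mg/L
Dose 2 (495 mg at t=3 h): 495·exp(−0.08664·9) = 226.959 mg/L
Dose 3 (20 mg at t=6 h): 20·exp(−0.08664·6) = 11.892 mg/L
Dose 4 (300 mg at t=9 h): 300·exp(−0.08664·3) = 231.332 mg/L
C(12) = 53.033 + 226.959 + 11.892 + 231.332 = 523.215 mg/L

523.215 mg/L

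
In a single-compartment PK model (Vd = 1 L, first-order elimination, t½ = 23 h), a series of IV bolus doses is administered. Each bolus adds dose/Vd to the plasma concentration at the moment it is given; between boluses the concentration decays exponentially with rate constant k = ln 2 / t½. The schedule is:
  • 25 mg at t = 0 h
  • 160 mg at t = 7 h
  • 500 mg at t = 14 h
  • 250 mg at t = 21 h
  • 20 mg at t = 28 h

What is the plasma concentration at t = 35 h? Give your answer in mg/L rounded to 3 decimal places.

523.191 mg/L

k = ln 2 / 23 = 0.03014 per h
Dose 1 (25 mg at t=0 h): 25·exp(−0.03014·35) = 8.707 mg/L
Dose 2 (160 mg at t=7 h): 160·exp(−0.03014·28) = 68.810 mg/L
Dose 3 (500 mg at t=14 h): 500·exp(−0.03014·21) = 265.532 mg/L
Dose 4 (250 mg at t=21 h): 250·exp(−0.03014·14) = 163.947 mg/L
Dose 5 (20 mg at t=28 h): 20·exp(−0.03014·7) = 16.196 mg/L
C(35) = 8.707 + 68.810 + 265.532 + 163.947 + 16.196 = 523.191 mg/L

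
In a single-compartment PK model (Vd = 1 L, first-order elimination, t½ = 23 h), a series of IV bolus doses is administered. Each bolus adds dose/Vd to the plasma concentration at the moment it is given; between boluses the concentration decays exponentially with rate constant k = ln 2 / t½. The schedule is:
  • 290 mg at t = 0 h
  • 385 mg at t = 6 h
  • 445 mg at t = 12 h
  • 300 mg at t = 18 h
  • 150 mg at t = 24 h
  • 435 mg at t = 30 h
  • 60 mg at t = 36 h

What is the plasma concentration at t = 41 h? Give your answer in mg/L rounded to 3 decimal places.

1007.802 mg/L

k = ln 2 / 23 = 0.03014 per h
Dose 1 (290 mg at t=0 h): 290·exp(−0.03014·41) = 84.291 mg/L
Dose 2 (385 mg at t=6 h): 385·exp(−0.03014·35) = 134.082 mg/L
Dose 3 (445 mg at t=12 h): 445·exp(−0.03014·29) = 185.695 mg/L
Dose 4 (300 mg at t=18 h): 300·exp(−0.03014·23) = 150.000 mg/L
Dose 5 (150 mg at t=24 h): 150·exp(−0.03014·17) = 89.865 mg/L
Dose 6 (435 mg at t=30 h): 435·exp(−0.03014·11) = 312.261 mg/L
Dose 7 (60 mg at t=36 h): 60·exp(−0.03014·5) = 51.607 mg/L
C(41) = 84.291 + 134.082 + 185.695 + 150.000 + 89.865 + 312.261 + 51.607 = 1007.802 mg/L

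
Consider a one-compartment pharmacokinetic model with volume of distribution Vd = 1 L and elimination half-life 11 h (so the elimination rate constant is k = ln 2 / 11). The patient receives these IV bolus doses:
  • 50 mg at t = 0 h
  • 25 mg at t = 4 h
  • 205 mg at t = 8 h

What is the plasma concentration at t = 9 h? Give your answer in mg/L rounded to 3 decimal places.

k = ln 2 / 11 = 0.06301 per h
Dose 1 (50 mg at t=0 h): 50·exp(−0.06301·9) = 28.358 mg/L
Dose 2 (25 mg at t=4 h): 25·exp(−0.06301·5) = 18.244 mg/L
Dose 3 (205 mg at t=8 h): 205·exp(−0.06301·1) = 192.481 mg/L
C(9) = 28.358 + 18.244 + 192.481 = 239.082 mg/L

239.082 mg/L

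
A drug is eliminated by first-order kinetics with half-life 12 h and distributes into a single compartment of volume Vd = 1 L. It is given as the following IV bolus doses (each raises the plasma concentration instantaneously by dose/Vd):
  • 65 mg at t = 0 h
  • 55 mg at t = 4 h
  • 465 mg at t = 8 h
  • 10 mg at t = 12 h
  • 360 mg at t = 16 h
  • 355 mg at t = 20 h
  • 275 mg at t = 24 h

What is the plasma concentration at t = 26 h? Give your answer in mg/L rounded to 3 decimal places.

k = ln 2 / 12 = 0.05776 per h
Dose 1 (65 mg at t=0 h): 65·exp(−0.05776·26) = 14.477 mg/L
Dose 2 (55 mg at t=4 h): 55·exp(−0.05776·22) = 15.434 mg/L
Dose 3 (465 mg at t=8 h): 465·exp(−0.05776·18) = 164.402 mg/L
Dose 4 (10 mg at t=12 h): 10·exp(−0.05776·14) = 4.454 mg/L
Dose 5 (360 mg at t=16 h): 360·exp(−0.05776·10) = 202.043 mg/L
Dose 6 (355 mg at t=20 h): 355·exp(−0.05776·6) = 251.023 mg/L
Dose 7 (275 mg at t=24 h): 275·exp(−0.05776·2) = 244.997 mg/L
C(26) = 14.477 + 15.434 + 164.402 + 4.454 + 202.043 + 251.023 + 244.997 = 896.831 mg/L

896.831 mg/L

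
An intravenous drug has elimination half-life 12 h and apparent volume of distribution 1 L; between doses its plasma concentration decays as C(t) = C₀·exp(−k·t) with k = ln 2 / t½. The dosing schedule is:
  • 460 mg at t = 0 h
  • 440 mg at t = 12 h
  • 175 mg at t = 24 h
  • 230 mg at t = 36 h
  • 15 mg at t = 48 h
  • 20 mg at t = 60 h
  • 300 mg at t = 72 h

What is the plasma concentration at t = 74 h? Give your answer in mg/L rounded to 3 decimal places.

k = ln 2 / 12 = 0.05776 per h
Dose 1 (460 mg at t=0 h): 460·exp(−0.05776·74) = 6.403 mg/L
Dose 2 (440 mg at t=12 h): 440·exp(−0.05776·62) = 12.250 mg/L
Dose 3 (175 mg at t=24 h): 175·exp(−0.05776·50) = 9.744 mg/L
Dose 4 (230 mg at t=36 h): 230·exp(−0.05776·38) = 25.613 mg/L
Dose 5 (15 mg at t=48 h): 15·exp(−0.05776·26) = 3.341 mg/L
Dose 6 (20 mg at t=60 h): 20·exp(−0.05776·14) = 8.909 mg/L
Dose 7 (300 mg at t=72 h): 300·exp(−0.05776·2) = 267.270 mg/L
C(74) = 6.403 + 12.250 + 9.744 + 25.613 + 3.341 + 8.909 + 267.270 = 333.530 mg/L

333.530 mg/L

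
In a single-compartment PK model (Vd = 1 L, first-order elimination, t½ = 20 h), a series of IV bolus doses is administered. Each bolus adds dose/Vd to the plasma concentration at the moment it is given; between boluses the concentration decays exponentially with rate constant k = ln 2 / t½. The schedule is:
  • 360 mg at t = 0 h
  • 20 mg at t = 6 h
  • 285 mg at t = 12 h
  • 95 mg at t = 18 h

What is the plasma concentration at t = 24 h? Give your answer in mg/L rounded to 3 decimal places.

k = ln 2 / 20 = 0.03466 per h
Dose 1 (360 mg at t=0 h): 360·exp(−0.03466·24) = 156.699 mg/L
Dose 2 (20 mg at t=6 h): 20·exp(−0.03466·18) = 10.718 mg/L
Dose 3 (285 mg at t=12 h): 285·exp(−0.03466·12) = 188.030 mg/L
Dose 4 (95 mg at t=18 h): 95·exp(−0.03466·6) = 77.164 mg/L
C(24) = 156.699 + 10.718 + 188.030 + 77.164 = 432.611 mg/L

432.611 mg/L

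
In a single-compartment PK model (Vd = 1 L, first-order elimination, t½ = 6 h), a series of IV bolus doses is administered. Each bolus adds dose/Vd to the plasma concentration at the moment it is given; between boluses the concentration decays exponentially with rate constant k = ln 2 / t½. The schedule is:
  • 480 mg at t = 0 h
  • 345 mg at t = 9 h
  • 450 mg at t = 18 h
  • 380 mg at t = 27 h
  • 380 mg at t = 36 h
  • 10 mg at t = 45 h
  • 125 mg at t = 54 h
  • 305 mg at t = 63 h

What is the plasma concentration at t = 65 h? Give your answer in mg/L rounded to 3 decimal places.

k = ln 2 / 6 = 0.11552 per h
Dose 1 (480 mg at t=0 h): 480·exp(−0.11552·65) = 0.263 mg/L
Dose 2 (345 mg at t=9 h): 345·exp(−0.11552·56) = 0.535 mg/L
Dose 3 (450 mg at t=18 h): 450·exp(−0.11552·47) = 1.973 mg/L
Dose 4 (380 mg at t=27 h): 380·exp(−0.11552·38) = 4.713 mg/L
Dose 5 (380 mg at t=36 h): 380·exp(−0.11552·29) = 13.329 mg/L
Dose 6 (10 mg at t=45 h): 10·exp(−0.11552·20) = 0.992 mg/L
Dose 7 (125 mg at t=54 h): 125·exp(−0.11552·11) = 35.077 mg/L
Dose 8 (305 mg at t=63 h): 305·exp(−0.11552·2) = 242.079 mg/L
C(65) = 0.263 + 0.535 + 1.973 + 4.713 + 13.329 + 0.992 + 35.077 + 242.079 = 298.961 mg/L

298.961 mg/L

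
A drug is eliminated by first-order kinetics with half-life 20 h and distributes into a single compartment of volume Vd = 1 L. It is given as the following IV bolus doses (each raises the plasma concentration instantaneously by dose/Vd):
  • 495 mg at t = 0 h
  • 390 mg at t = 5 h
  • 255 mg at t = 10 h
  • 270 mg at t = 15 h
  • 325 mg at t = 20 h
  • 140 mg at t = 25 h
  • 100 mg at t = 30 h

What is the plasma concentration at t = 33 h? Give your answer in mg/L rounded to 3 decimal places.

968.449 mg/L

k = ln 2 / 20 = 0.03466 per h
Dose 1 (495 mg at t=0 h): 495·exp(−0.03466·33) = 157.727 mg/L
Dose 2 (390 mg at t=5 h): 390·exp(−0.03466·28) = 147.782 mg/L
Dose 3 (255 mg at t=10 h): 255·exp(−0.03466·23) = 114.909 mg/L
Dose 4 (270 mg at t=15 h): 270·exp(−0.03466·18) = 144.689 mg/L
Dose 5 (325 mg at t=20 h): 325·exp(−0.03466·13) = 207.116 mg/L
Dose 6 (140 mg at t=25 h): 140·exp(−0.03466·8) = 106.100 mg/L
Dose 7 (100 mg at t=30 h): 100·exp(−0.03466·3) = 90.125 mg/L
C(33) = 157.727 + 147.782 + 114.909 + 144.689 + 207.116 + 106.100 + 90.125 = 968.449 mg/L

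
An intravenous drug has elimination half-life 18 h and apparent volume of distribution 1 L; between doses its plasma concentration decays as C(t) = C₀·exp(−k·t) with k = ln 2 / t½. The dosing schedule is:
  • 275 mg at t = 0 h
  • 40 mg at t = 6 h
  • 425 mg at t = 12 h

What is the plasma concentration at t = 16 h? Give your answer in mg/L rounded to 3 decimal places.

k = ln 2 / 18 = 0.03851 per h
Dose 1 (275 mg at t=0 h): 275·exp(−0.03851·16) = 148.508 mg/L
Dose 2 (40 mg at t=6 h): 40·exp(−0.03851·10) = 27.216 mg/L
Dose 3 (425 mg at t=12 h): 425·exp(−0.03851·4) = 364.329 mg/L
C(16) = 148.508 + 27.216 + 364.329 = 540.053 mg/L

540.053 mg/L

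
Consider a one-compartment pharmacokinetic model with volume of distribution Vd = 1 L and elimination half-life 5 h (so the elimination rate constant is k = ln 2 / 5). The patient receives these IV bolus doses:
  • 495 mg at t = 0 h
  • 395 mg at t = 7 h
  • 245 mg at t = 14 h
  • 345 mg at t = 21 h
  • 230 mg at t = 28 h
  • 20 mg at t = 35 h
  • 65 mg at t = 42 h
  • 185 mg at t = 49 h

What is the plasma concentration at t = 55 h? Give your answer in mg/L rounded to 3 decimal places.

102.624 mg/L

k = ln 2 / 5 = 0.13863 per h
Dose 1 (495 mg at t=0 h): 495·exp(−0.13863·55) = 0.242 mg/L
Dose 2 (395 mg at t=7 h): 395·exp(−0.13863·48) = 0.509 mg/L
Dose 3 (245 mg at t=14 h): 245·exp(−0.13863·41) = 0.833 mg/L
Dose 4 (345 mg at t=21 h): 345·exp(−0.13863·34) = 3.096 mg/L
Dose 5 (230 mg at t=28 h): 230·exp(−0.13863·27) = 5.447 mg/L
Dose 6 (20 mg at t=35 h): 20·exp(−0.13863·20) = 1.250 mg/L
Dose 7 (65 mg at t=42 h): 65·exp(−0.13863·13) = 10.721 mg/L
Dose 8 (185 mg at t=49 h): 185·exp(−0.13863·6) = 80.526 mg/L
C(55) = 0.242 + 0.509 + 0.833 + 3.096 + 5.447 + 1.250 + 10.721 + 80.526 = 102.624 mg/L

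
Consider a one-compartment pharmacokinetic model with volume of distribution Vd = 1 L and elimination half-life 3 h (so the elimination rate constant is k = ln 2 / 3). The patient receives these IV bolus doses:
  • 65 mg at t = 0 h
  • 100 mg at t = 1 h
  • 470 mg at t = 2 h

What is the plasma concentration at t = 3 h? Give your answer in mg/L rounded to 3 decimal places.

k = ln 2 / 3 = 0.23105 per h
Dose 1 (65 mg at t=0 h): 65·exp(−0.23105·3) = 32.500 mg/L
Dose 2 (100 mg at t=1 h): 100·exp(−0.23105·2) = 62.996 mg/L
Dose 3 (470 mg at t=2 h): 470·exp(−0.23105·1) = 373.039 mg/L
C(3) = 32.500 + 62.996 + 373.039 = 468.535 mg/L

468.535 mg/L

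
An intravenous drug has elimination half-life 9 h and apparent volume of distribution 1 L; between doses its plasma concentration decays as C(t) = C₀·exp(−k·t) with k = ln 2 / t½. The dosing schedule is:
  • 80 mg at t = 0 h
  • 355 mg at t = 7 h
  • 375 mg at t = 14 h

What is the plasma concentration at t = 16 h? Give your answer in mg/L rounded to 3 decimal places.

522.297 mg/L

k = ln 2 / 9 = 0.07702 per h
Dose 1 (80 mg at t=0 h): 80·exp(−0.07702·16) = 23.331 mg/L
Dose 2 (355 mg at t=7 h): 355·exp(−0.07702·9) = 177.500 mg/L
Dose 3 (375 mg at t=14 h): 375·exp(−0.07702·2) = 321.466 mg/L
C(16) = 23.331 + 177.500 + 321.466 = 522.297 mg/L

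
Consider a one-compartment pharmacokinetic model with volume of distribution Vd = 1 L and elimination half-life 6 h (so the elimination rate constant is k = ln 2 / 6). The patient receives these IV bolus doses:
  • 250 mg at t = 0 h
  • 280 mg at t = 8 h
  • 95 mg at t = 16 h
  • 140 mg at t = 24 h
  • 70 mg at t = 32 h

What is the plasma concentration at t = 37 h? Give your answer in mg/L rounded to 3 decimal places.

k = ln 2 / 6 = 0.11552 per h
Dose 1 (250 mg at t=0 h): 250·exp(−0.11552·37) = 3.480 mg/L
Dose 2 (280 mg at t=8 h): 280·exp(−0.11552·29) = 9.822 mg/L
Dose 3 (95 mg at t=16 h): 95·exp(−0.11552·21) = 8.397 mg/L
Dose 4 (140 mg at t=24 h): 140·exp(−0.11552·13) = 31.181 mg/L
Dose 5 (70 mg at t=32 h): 70·exp(−0.11552·5) = 39.286 mg/L
C(37) = 3.480 + 9.822 + 8.397 + 31.181 + 39.286 = 92.166 mg/L

92.166 mg/L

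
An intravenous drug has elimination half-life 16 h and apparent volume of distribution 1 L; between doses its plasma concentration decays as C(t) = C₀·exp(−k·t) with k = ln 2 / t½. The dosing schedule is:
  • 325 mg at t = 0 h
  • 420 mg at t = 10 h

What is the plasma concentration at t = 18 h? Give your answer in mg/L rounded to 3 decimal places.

k = ln 2 / 16 = 0.04332 per h
Dose 1 (325 mg at t=0 h): 325·exp(−0.04332·18) = 149.013 mg/L
Dose 2 (420 mg at t=10 h): 420·exp(−0.04332·8) = 296.985 mg/L
C(18) = 149.013 + 296.985 = 445.998 mg/L

445.998 mg/L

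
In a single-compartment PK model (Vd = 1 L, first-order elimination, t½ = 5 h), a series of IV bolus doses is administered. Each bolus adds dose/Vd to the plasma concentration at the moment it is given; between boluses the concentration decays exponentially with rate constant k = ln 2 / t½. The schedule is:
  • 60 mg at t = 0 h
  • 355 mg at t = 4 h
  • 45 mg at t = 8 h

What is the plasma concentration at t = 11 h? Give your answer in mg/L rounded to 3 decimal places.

177.267 mg/L

k = ln 2 / 5 = 0.13863 per h
Dose 1 (60 mg at t=0 h): 60·exp(−0.13863·11) = 13.058 mg/L
Dose 2 (355 mg at t=4 h): 355·exp(−0.13863·7) = 134.520 mg/L
Dose 3 (45 mg at t=8 h): 45·exp(−0.13863·3) = 29.689 mg/L
C(11) = 13.058 + 134.520 + 29.689 = 177.267 mg/L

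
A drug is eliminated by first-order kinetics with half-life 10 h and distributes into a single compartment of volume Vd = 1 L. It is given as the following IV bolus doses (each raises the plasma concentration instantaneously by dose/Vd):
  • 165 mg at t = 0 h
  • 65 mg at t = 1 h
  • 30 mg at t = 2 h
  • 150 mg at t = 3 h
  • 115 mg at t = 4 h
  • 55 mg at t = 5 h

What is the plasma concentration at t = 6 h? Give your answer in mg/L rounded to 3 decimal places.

k = ln 2 / 10 = 0.06931 per h
Dose 1 (165 mg at t=0 h): 165·exp(−0.06931·6) = 108.859 mg/L
Dose 2 (65 mg at t=1 h): 65·exp(−0.06931·5) = 45.962 mg/L
Dose 3 (30 mg at t=2 h): 30·exp(−0.06931·4) = 22.736 mg/L
Dose 4 (150 mg at t=3 h): 150·exp(−0.06931·3) = 121.838 mg/L
Dose 5 (115 mg at t=4 h): 115·exp(−0.06931·2) = 100.113 mg/L
Dose 6 (55 mg at t=5 h): 55·exp(−0.06931·1) = 51.317 mg/L
C(6) = 108.859 + 45.962 + 22.736 + 121.838 + 100.113 + 51.317 = 450.825 mg/L

450.825 mg/L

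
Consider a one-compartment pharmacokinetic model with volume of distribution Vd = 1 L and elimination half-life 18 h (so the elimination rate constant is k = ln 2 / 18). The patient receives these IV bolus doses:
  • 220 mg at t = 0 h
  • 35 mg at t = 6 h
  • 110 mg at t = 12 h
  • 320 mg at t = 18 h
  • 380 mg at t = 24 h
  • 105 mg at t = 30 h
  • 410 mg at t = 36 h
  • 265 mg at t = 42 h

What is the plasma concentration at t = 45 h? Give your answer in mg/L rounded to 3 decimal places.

k = ln 2 / 18 = 0.03851 per h
Dose 1 (220 mg at t=0 h): 220·exp(−0.03851·45) = 38.891 mg/L
Dose 2 (35 mg at t=6 h): 35·exp(−0.03851·39) = 7.795 mg/L
Dose 3 (110 mg at t=12 h): 110·exp(−0.03851·33) = 30.868 mg/L
Dose 4 (320 mg at t=18 h): 320·exp(−0.03851·27) = 113.137 mg/L
Dose 5 (380 mg at t=24 h): 380·exp(−0.03851·21) = 169.271 mg/L
Dose 6 (105 mg at t=30 h): 105·exp(−0.03851·15) = 58.929 mg/L
Dose 7 (410 mg at t=36 h): 410·exp(−0.03851·9) = 289.914 mg/L
Dose 8 (265 mg at t=42 h): 265·exp(−0.03851·3) = 236.088 mg/L
C(45) = 38.891 + 7.795 + 30.868 + 113.137 + 169.271 + 58.929 + 289.914 + 236.088 = 944.893 mg/L

944.893 mg/L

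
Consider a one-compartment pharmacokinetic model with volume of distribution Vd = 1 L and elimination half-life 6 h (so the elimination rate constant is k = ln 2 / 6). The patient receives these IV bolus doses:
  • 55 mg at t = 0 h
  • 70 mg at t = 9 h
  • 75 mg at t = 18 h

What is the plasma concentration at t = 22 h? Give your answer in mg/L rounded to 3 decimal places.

k = ln 2 / 6 = 0.11552 per h
Dose 1 (55 mg at t=0 h): 55·exp(−0.11552·22) = 4.331 mg/L
Dose 2 (70 mg at t=9 h): 70·exp(−0.11552·13) = 15.591 mg/L
Dose 3 (75 mg at t=18 h): 75·exp(−0.11552·4) = 47.247 mg/L
C(22) = 4.331 + 15.591 + 47.247 = 67.169 mg/L

67.169 mg/L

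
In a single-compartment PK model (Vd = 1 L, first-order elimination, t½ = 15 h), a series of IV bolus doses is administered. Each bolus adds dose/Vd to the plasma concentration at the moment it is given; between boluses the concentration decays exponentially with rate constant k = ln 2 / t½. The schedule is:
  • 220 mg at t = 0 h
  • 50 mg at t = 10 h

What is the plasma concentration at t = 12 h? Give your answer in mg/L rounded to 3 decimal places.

k = ln 2 / 15 = 0.04621 per h
Dose 1 (220 mg at t=0 h): 220·exp(−0.04621·12) = 126.357 mg/L
Dose 2 (50 mg at t=10 h): 50·exp(−0.04621·2) = 45.586 mg/L
C(12) = 126.357 + 45.586 = 171.943 mg/L

171.943 mg/L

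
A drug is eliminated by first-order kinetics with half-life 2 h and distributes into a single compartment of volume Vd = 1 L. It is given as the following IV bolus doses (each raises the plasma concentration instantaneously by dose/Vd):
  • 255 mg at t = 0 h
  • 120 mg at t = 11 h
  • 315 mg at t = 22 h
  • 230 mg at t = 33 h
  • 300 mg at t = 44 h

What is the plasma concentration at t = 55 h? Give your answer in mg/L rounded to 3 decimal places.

6.745 mg/L

k = ln 2 / 2 = 0.34657 per h
Dose 1 (255 mg at t=0 h): 255·exp(−0.34657·55) = 0.000 mg/L
Dose 2 (120 mg at t=11 h): 120·exp(−0.34657·44) = 0.000 mg/L
Dose 3 (315 mg at t=22 h): 315·exp(−0.34657·33) = 0.003 mg/L
Dose 4 (230 mg at t=33 h): 230·exp(−0.34657·22) = 0.112 mg/L
Dose 5 (300 mg at t=44 h): 300·exp(−0.34657·11) = 6.629 mg/L
C(55) = 0.000 + 0.000 + 0.003 + 0.112 + 6.629 = 6.745 mg/L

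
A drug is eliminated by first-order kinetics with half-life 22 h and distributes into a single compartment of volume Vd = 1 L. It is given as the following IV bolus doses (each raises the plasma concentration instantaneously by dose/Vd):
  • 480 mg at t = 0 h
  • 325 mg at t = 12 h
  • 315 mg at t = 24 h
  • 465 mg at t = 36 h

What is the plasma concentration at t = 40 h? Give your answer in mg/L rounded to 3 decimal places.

k = ln 2 / 22 = 0.03151 per h
Dose 1 (480 mg at t=0 h): 480·exp(−0.03151·40) = 136.118 mg/L
Dose 2 (325 mg at t=12 h): 325·exp(−0.03151·28) = 134.510 mg/L
Dose 3 (315 mg at t=24 h): 315·exp(−0.03151·16) = 190.274 mg/L
Dose 4 (465 mg at t=36 h): 465·exp(−0.03151·4) = 409.940 mg/L
C(40) = 136.118 + 134.510 + 190.274 + 409.940 = 870.841 mg/L

870.841 mg/L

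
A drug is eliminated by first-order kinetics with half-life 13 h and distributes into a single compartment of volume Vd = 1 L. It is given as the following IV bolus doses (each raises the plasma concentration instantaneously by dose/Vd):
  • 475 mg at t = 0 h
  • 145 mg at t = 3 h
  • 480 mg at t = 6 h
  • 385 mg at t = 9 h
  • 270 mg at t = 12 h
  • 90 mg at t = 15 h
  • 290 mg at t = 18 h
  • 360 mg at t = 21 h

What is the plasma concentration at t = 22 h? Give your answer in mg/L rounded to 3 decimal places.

1392.645 mg/L

k = ln 2 / 13 = 0.05332 per h
Dose 1 (475 mg at t=0 h): 475·exp(−0.05332·22) = 146.980 mg/L
Dose 2 (145 mg at t=3 h): 145·exp(−0.05332·19) = 52.650 mg/L
Dose 3 (480 mg at t=6 h): 480·exp(−0.05332·16) = 204.523 mg/L
Dose 4 (385 mg at t=9 h): 385·exp(−0.05332·13) = 192.500 mg/L
Dose 5 (270 mg at t=12 h): 270·exp(−0.05332·10) = 158.417 mg/L
Dose 6 (90 mg at t=15 h): 90·exp(−0.05332·7) = 61.965 mg/L
Dose 7 (290 mg at t=18 h): 290·exp(−0.05332·4) = 234.301 mg/L
Dose 8 (360 mg at t=21 h): 360·exp(−0.05332·1) = 341.308 mg/L
C(22) = 146.980 + 52.650 + 204.523 + 192.500 + 158.417 + 61.965 + 234.301 + 341.308 = 1392.645 mg/L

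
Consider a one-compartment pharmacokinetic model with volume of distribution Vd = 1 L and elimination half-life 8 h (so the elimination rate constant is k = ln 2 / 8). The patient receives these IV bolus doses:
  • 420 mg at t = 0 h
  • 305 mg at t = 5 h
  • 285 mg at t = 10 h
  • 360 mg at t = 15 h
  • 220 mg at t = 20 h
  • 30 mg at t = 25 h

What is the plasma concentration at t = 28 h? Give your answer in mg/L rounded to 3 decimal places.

388.461 mg/L

k = ln 2 / 8 = 0.08664 per h
Dose 1 (420 mg at t=0 h): 420·exp(−0.08664·28) = 37.123 mg/L
Dose 2 (305 mg at t=5 h): 305·exp(−0.08664·23) = 41.576 mg/L
Dose 3 (285 mg at t=10 h): 285·exp(−0.08664·18) = 59.914 mg/L
Dose 4 (360 mg at t=15 h): 360·exp(−0.08664·13) = 116.716 mg/L
Dose 5 (220 mg at t=20 h): 220·exp(−0.08664·8) = 110.000 mg/L
Dose 6 (30 mg at t=25 h): 30·exp(−0.08664·3) = 23.133 mg/L
C(28) = 37.123 + 41.576 + 59.914 + 116.716 + 110.000 + 23.133 = 388.461 mg/L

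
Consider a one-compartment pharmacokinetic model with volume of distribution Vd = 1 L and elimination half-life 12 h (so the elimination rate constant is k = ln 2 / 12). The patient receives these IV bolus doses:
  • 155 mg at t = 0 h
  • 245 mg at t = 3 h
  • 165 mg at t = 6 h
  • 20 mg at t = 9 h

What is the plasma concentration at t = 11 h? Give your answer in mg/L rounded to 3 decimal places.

377.877 mg/L

k = ln 2 / 12 = 0.05776 per h
Dose 1 (155 mg at t=0 h): 155·exp(−0.05776·11) = 82.108 mg/L
Dose 2 (245 mg at t=3 h): 245·exp(−0.05776·8) = 154.340 mg/L
Dose 3 (165 mg at t=6 h): 165·exp(−0.05776·5) = 123.610 mg/L
Dose 4 (20 mg at t=9 h): 20·exp(−0.05776·2) = 17.818 mg/L
C(11) = 82.108 + 154.340 + 123.610 + 17.818 = 377.877 mg/L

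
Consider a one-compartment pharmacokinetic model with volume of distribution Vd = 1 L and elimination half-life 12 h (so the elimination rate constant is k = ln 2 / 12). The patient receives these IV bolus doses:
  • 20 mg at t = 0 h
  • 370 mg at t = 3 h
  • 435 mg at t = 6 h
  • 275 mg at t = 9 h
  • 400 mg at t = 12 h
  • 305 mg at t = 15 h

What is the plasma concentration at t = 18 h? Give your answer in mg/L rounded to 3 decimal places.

k = ln 2 / 12 = 0.05776 per h
Dose 1 (20 mg at t=0 h): 20·exp(−0.05776·18) = 7.071 mg/L
Dose 2 (370 mg at t=3 h): 370·exp(−0.05776·15) = 155.566 mg/L
Dose 3 (435 mg at t=6 h): 435·exp(−0.05776·12) = 217.500 mg/L
Dose 4 (275 mg at t=9 h): 275·exp(−0.05776·9) = 163.516 mg/L
Dose 5 (400 mg at t=12 h): 400·exp(−0.05776·6) = 282.843 mg/L
Dose 6 (305 mg at t=15 h): 305·exp(−0.05776·3) = 256.473 mg/L
C(18) = 7.071 + 155.566 + 217.500 + 163.516 + 282.843 + 256.473 = 1082.969 mg/L

1082.969 mg/L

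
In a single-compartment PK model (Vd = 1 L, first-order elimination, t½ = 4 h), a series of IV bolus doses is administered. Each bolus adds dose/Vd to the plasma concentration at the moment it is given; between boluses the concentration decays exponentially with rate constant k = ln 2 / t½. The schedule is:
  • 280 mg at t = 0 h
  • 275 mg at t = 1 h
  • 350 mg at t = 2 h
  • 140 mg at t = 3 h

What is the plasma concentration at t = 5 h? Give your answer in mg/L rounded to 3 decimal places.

k = ln 2 / 4 = 0.17329 per h
Dose 1 (280 mg at t=0 h): 280·exp(−0.17329·5) = 117.725 mg/L
Dose 2 (275 mg at t=1 h): 275·exp(−0.17329·4) = 137.500 mg/L
Dose 3 (350 mg at t=2 h): 350·exp(−0.17329·3) = 208.111 mg/L
Dose 4 (140 mg at t=3 h): 140·exp(−0.17329·2) = 98.995 mg/L
C(5) = 117.725 + 137.500 + 208.111 + 98.995 = 562.332 mg/L

562.332 mg/L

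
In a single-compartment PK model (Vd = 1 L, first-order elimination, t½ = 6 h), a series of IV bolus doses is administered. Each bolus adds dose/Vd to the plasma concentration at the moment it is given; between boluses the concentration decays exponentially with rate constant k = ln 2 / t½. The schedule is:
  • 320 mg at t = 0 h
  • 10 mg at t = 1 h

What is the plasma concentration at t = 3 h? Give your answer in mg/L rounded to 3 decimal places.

234.211 mg/L

k = ln 2 / 6 = 0.11552 per h
Dose 1 (320 mg at t=0 h): 320·exp(−0.11552·3) = 226.274 mg/L
Dose 2 (10 mg at t=1 h): 10·exp(−0.11552·2) = 7.937 mg/L
C(3) = 226.274 + 7.937 = 234.211 mg/L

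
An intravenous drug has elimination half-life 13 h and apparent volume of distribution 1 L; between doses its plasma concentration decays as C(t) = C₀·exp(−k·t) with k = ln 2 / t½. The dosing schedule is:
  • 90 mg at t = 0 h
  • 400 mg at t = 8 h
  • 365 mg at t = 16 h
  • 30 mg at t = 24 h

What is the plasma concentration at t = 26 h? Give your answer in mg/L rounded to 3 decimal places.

k = ln 2 / 13 = 0.05332 per h
Dose 1 (90 mg at t=0 h): 90·exp(−0.05332·26) = 22.500 mg/L
Dose 2 (400 mg at t=8 h): 400·exp(−0.05332·18) = 153.197 mg/L
Dose 3 (365 mg at t=16 h): 365·exp(−0.05332·10) = 214.157 mg/L
Dose 4 (30 mg at t=24 h): 30·exp(−0.05332·2) = 26.966 mg/L
C(26) = 22.500 + 153.197 + 214.157 + 26.966 = 416.819 mg/L

416.819 mg/L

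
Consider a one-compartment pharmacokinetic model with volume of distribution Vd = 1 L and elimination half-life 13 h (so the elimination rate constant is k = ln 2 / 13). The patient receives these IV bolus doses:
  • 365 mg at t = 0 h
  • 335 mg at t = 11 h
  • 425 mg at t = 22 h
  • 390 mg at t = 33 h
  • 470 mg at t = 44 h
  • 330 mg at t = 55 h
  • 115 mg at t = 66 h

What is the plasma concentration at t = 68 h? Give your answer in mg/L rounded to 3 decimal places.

k = ln 2 / 13 = 0.05332 per h
Dose 1 (365 mg at t=0 h): 365·exp(−0.05332·68) = 9.720 mg/L
Dose 2 (335 mg at t=11 h): 335·exp(−0.05332·57) = 16.038 mg/L
Dose 3 (425 mg at t=22 h): 425·exp(−0.05332·46) = 36.577 mg/L
Dose 4 (390 mg at t=33 h): 390·exp(−0.05332·35) = 60.339 mg/L
Dose 5 (470 mg at t=44 h): 470·exp(−0.05332·24) = 130.722 mg/L
Dose 6 (330 mg at t=55 h): 330·exp(−0.05332·13) = 165.000 mg/L
Dose 7 (115 mg at t=66 h): 115·exp(−0.05332·2) = 103.368 mg/L
C(68) = 9.720 + 16.038 + 36.577 + 60.339 + 130.722 + 165.000 + 103.368 = 521.764 mg/L

521.764 mg/L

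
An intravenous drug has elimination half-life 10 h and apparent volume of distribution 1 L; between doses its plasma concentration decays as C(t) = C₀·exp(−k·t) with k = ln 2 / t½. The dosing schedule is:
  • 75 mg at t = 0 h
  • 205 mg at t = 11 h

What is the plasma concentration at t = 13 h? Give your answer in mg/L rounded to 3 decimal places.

208.922 mg/L

k = ln 2 / 10 = 0.06931 per h
Dose 1 (75 mg at t=0 h): 75·exp(−0.06931·13) = 30.459 mg/L
Dose 2 (205 mg at t=11 h): 205·exp(−0.06931·2) = 178.463 mg/L
C(13) = 30.459 + 178.463 = 208.922 mg/L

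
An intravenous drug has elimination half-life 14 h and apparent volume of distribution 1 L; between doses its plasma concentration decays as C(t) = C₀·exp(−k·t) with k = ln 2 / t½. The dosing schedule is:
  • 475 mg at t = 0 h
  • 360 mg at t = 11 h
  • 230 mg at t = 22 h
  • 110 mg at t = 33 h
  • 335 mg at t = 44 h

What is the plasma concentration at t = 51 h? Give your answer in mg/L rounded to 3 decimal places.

424.432 mg/L

k = ln 2 / 14 = 0.04951 per h
Dose 1 (475 mg at t=0 h): 475·exp(−0.04951·51) = 38.026 mg/L
Dose 2 (360 mg at t=11 h): 360·exp(−0.04951·40) = 49.684 mg/L
Dose 3 (230 mg at t=22 h): 230·exp(−0.04951·29) = 54.722 mg/L
Dose 4 (110 mg at t=33 h): 110·exp(−0.04951·18) = 45.118 mg/L
Dose 5 (335 mg at t=44 h): 335·exp(−0.04951·7) = 236.881 mg/L
C(51) = 38.026 + 49.684 + 54.722 + 45.118 + 236.881 = 424.432 mg/L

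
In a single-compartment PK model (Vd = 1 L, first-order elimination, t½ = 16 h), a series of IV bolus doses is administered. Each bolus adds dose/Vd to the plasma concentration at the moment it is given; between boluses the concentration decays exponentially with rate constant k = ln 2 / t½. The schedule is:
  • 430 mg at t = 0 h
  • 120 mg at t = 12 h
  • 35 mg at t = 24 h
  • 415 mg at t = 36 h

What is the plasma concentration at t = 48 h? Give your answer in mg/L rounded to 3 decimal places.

k = ln 2 / 16 = 0.04332 per h
Dose 1 (430 mg at t=0 h): 430·exp(−0.04332·48) = 53.750 mg/L
Dose 2 (120 mg at t=12 h): 120·exp(−0.04332·36) = 25.227 mg/L
Dose 3 (35 mg at t=24 h): 35·exp(−0.04332·24) = 12.374 mg/L
Dose 4 (415 mg at t=36 h): 415·exp(−0.04332·12) = 246.760 mg/L
C(48) = 53.750 + 25.227 + 12.374 + 246.760 = 338.112 mg/L

338.112 mg/L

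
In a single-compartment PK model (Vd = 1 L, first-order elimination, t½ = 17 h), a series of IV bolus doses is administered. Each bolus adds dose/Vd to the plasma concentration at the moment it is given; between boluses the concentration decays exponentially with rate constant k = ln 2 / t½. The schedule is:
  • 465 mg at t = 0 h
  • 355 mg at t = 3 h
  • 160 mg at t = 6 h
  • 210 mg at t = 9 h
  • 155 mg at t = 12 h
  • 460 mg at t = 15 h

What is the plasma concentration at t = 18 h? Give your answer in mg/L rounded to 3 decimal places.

k = ln 2 / 17 = 0.04077 per h
Dose 1 (465 mg at t=0 h): 465·exp(−0.04077·18) = 223.211 mg/L
Dose 2 (355 mg at t=3 h): 355·exp(−0.04077·15) = 192.581 mg/L
Dose 3 (160 mg at t=6 h): 160·exp(−0.04077·12) = 98.091 mg/L
Dose 4 (210 mg at t=9 h): 210·exp(−0.04077·9) = 145.496 mg/L
Dose 5 (155 mg at t=12 h): 155·exp(−0.04077·6) = 121.363 mg/L
Dose 6 (460 mg at t=15 h): 460·exp(−0.04077·3) = 407.038 mg/L
C(18) = 223.211 + 192.581 + 98.091 + 145.496 + 121.363 + 407.038 = 1187.779 mg/L

1187.779 mg/L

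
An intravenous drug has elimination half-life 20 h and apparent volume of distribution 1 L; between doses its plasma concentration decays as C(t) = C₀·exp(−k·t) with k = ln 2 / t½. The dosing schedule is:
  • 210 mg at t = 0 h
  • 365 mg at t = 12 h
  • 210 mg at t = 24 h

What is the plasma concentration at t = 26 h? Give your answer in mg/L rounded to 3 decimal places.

k = ln 2 / 20 = 0.03466 per h
Dose 1 (210 mg at t=0 h): 210·exp(−0.03466·26) = 85.287 mg/L
Dose 2 (365 mg at t=12 h): 365·exp(−0.03466·14) = 224.684 mg/L
Dose 3 (210 mg at t=24 h): 210·exp(−0.03466·2) = 195.937 mg/L
C(26) = 85.287 + 224.684 + 195.937 = 505.907 mg/L

505.907 mg/L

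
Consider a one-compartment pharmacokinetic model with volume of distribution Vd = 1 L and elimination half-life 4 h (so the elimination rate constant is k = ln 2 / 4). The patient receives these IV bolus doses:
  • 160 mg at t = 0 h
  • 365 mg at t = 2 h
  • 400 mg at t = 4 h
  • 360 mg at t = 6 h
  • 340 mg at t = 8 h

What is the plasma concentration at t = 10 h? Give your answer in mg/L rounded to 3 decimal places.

k = ln 2 / 4 = 0.17329 per h
Dose 1 (160 mg at t=0 h): 160·exp(−0.17329·10) = 28.284 mg/L
Dose 2 (365 mg at t=2 h): 365·exp(−0.17329·8) = 91.250 mg/L
Dose 3 (400 mg at t=4 h): 400·exp(−0.17329·6) = 141.421 mg/L
Dose 4 (360 mg at t=6 h): 360·exp(−0.17329·4) = 180.000 mg/L
Dose 5 (340 mg at t=8 h): 340·exp(−0.17329·2) = 240.416 mg/L
C(10) = 28.284 + 91.250 + 141.421 + 180.000 + 240.416 = 681.372 mg/L

681.372 mg/L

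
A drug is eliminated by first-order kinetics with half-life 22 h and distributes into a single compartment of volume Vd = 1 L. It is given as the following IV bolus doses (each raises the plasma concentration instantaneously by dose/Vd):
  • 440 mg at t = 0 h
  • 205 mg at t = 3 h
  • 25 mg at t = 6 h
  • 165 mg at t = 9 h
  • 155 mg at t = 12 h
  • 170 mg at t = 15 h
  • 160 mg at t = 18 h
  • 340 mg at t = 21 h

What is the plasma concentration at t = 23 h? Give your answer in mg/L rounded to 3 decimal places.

k = ln 2 / 22 = 0.03151 per h
Dose 1 (440 mg at t=0 h): 440·exp(−0.03151·23) = 213.177 mg/L
Dose 2 (205 mg at t=3 h): 205·exp(−0.03151·20) = 109.167 mg/L
Dose 3 (25 mg at t=6 h): 25·exp(−0.03151·17) = 14.633 mg/L
Dose 4 (165 mg at t=9 h): 165·exp(−0.03151·14) = 106.150 mg/L
Dose 5 (155 mg at t=12 h): 155·exp(−0.03151·11) = 109.602 mg/L
Dose 6 (170 mg at t=15 h): 170·exp(−0.03151·8) = 132.125 mg/L
Dose 7 (160 mg at t=18 h): 160·exp(−0.03151·5) = 136.680 mg/L
Dose 8 (340 mg at t=21 h): 340·exp(−0.03151·2) = 319.237 mg/L
C(23) = 213.177 + 109.167 + 14.633 + 106.150 + 109.602 + 132.125 + 136.680 + 319.237 = 1140.768 mg/L

1140.768 mg/L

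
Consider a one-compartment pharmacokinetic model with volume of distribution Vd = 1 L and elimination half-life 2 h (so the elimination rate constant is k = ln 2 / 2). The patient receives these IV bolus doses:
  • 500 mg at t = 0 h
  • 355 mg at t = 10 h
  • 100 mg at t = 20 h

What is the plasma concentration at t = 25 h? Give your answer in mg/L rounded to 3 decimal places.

19.725 mg/L

k = ln 2 / 2 = 0.34657 per h
Dose 1 (500 mg at t=0 h): 500·exp(−0.34657·25) = 0.086 mg/L
Dose 2 (355 mg at t=10 h): 355·exp(−0.34657·15) = 1.961 mg/L
Dose 3 (100 mg at t=20 h): 100·exp(−0.34657·5) = 17.678 mg/L
C(25) = 0.086 + 1.961 + 17.678 = 19.725 mg/L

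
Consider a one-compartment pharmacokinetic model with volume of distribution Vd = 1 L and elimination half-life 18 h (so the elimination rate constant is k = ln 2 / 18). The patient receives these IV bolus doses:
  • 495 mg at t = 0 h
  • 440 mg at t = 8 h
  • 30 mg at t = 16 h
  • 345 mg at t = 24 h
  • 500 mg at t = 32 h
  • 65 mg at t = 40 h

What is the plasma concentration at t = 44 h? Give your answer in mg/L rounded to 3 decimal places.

k = ln 2 / 18 = 0.03851 per h
Dose 1 (495 mg at t=0 h): 495·exp(−0.03851·44) = 90.940 mg/L
Dose 2 (440 mg at t=8 h): 440·exp(−0.03851·36) = 110.000 mg/L
Dose 3 (30 mg at t=16 h): 30·exp(−0.03851·28) = 10.206 mg/L
Dose 4 (345 mg at t=24 h): 345·exp(−0.03851·20) = 159.713 mg/L
Dose 5 (500 mg at t=32 h): 500·exp(−0.03851·12) = 314.980 mg/L
Dose 6 (65 mg at t=40 h): 65·exp(−0.03851·4) = 55.721 mg/L
C(44) = 90.940 + 110.000 + 10.206 + 159.713 + 314.980 + 55.721 = 741.560 mg/L

741.560 mg/L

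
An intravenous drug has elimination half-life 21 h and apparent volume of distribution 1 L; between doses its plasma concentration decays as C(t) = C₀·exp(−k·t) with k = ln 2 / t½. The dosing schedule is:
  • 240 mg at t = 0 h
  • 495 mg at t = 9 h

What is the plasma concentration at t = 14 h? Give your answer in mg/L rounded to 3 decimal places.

570.883 mg/L

k = ln 2 / 21 = 0.03301 per h
Dose 1 (240 mg at t=0 h): 240·exp(−0.03301·14) = 151.191 mg/L
Dose 2 (495 mg at t=9 h): 495·exp(−0.03301·5) = 419.693 mg/L
C(14) = 151.191 + 419.693 = 570.883 mg/L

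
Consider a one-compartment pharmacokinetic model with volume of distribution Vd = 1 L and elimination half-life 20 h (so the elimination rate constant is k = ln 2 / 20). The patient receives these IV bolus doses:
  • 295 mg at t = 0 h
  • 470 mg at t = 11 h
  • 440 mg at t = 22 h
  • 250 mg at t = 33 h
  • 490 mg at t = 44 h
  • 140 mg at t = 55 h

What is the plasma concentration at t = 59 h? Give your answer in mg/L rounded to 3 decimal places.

764.041 mg/L

k = ln 2 / 20 = 0.03466 per h
Dose 1 (295 mg at t=0 h): 295·exp(−0.03466·59) = 38.175 mg/L
Dose 2 (470 mg at t=11 h): 470·exp(−0.03466·48) = 89.048 mg/L
Dose 3 (440 mg at t=22 h): 440·exp(−0.03466·37) = 122.053 mg/L
Dose 4 (250 mg at t=33 h): 250·exp(−0.03466·26) = 101.532 mg/L
Dose 5 (490 mg at t=44 h): 490·exp(−0.03466·15) = 291.356 mg/L
Dose 6 (140 mg at t=55 h): 140·exp(−0.03466·4) = 121.877 mg/L
C(59) = 38.175 + 89.048 + 122.053 + 101.532 + 291.356 + 121.877 = 764.041 mg/L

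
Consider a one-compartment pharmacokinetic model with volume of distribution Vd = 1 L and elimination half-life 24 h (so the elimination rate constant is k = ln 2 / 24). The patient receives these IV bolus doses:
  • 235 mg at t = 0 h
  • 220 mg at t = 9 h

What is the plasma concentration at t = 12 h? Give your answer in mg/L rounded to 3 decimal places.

367.911 mg/L

k = ln 2 / 24 = 0.02888 per h
Dose 1 (235 mg at t=0 h): 235·exp(−0.02888·12) = 166.170 mg/L
Dose 2 (220 mg at t=9 h): 220·exp(−0.02888·3) = 201.741 mg/L
C(12) = 166.170 + 201.741 = 367.911 mg/L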